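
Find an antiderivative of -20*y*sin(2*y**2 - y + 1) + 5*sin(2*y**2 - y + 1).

Let u = 2*y**2 - y + 1, so du = (4*y - 1) dy.
Rewriting, the integral becomes -5·∫ sin(u) du = -5·-cos(u).
Substituting back, u = 2*y**2 - y + 1.

5*cos(2*y**2 - y + 1) + C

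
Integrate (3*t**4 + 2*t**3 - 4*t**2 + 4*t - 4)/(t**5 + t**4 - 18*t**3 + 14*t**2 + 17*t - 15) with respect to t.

269*log(t - 3)/128 - 83*log(t - 1)/144 + 11*log(t + 1)/64 + 1501*log(t + 5)/1152 + 1/(24*t - 24) + C

Factor the denominator: (t - 3)*(t - 1)**2*(t + 1)*(t + 5).
Partial-fraction decomposition: 1501/(1152*(t + 5)) + 11/(64*(t + 1)) - 83/(144*(t - 1)) - 1/(24*(t - 1)**2) + 269/(128*(t - 3)).
Integrate each term; A/(t−a) gives A·log|t−a|; A/(t−a)² gives −A/(t−a).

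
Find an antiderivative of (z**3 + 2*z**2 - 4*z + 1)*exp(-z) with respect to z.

(-z**3 - 5*z**2 - 6*z - 7)*exp(-z) + C

Use integration by parts with u = z**3 + 2*z**2 - 4*z + 1, dv = exp(-z) dz, so v = -exp(-z).
Apply parts 3 times (tabular method): alternate signs, differentiate u down to 0, integrate dv up.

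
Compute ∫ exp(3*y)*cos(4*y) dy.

Let I denote the integral. Integrate by parts with u = cos(4*y), dv = exp(3*y) dy, so v = exp(3*y)/3: I = exp(3*y)*cos(4*y)/3 + (4/3)·∫ exp(3*y)*sin(4*y) dy.
Apply parts again with u = sin(4*y), dv = exp(3*y) dy: ∫ exp(3*y)*sin(4*y) dy = exp(3*y)*sin(4*y)/3 − (4/3)·I. Substituting back brings back I: I = 4*exp(3*y)*sin(4*y)/9 + exp(3*y)*cos(4*y)/3 − (16/9)·I.
Solving for I: (1 + 16/9)·I equals the remaining terms, so I = (9/25)·(4*exp(3*y)*sin(4*y)/9 + exp(3*y)*cos(4*y)/3).

4*exp(3*y)*sin(4*y)/25 + 3*exp(3*y)*cos(4*y)/25 + C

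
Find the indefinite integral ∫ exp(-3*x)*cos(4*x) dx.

Let I denote the integral. Integrate by parts with u = cos(4*x), dv = exp(-3*x) dx, so v = -exp(-3*x)/3: I = -exp(-3*x)*cos(4*x)/3 − (4/3)·∫ exp(-3*x)*sin(4*x) dx.
Apply parts again with u = sin(4*x), dv = exp(-3*x) dx: ∫ exp(-3*x)*sin(4*x) dx = -exp(-3*x)*sin(4*x)/3 + (4/3)·I. Substituting back brings back I: I = 4*exp(-3*x)*sin(4*x)/9 - exp(-3*x)*cos(4*x)/3 − (16/9)·I.
Solving for I: (1 + 16/9)·I equals the remaining terms, so I = (9/25)·(4*exp(-3*x)*sin(4*x)/9 - exp(-3*x)*cos(4*x)/3).

4*exp(-3*x)*sin(4*x)/25 - 3*exp(-3*x)*cos(4*x)/25 + C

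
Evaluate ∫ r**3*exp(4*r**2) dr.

(4*r**2 - 1)*exp(4*r**2)/32 + C

Let u = r², du = 2r dr; rewrite as (1/2)∫ u^1·exp(4u) du.
Now integrate by parts 1 time.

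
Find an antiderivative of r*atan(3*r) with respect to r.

r**2*atan(3*r)/2 - r/6 + atan(3*r)/18 + C

Use integration by parts with u = arctan(3*r), dv = r dr.
Then du = 3/(9*r**2 + 1) dr.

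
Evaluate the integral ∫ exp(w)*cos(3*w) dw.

Let I denote the integral. Integrate by parts with u = cos(3*w), dv = exp(w) dw, so v = exp(w): I = exp(w)*cos(3*w) + 3·∫ exp(w)*sin(3*w) dw.
Apply parts again with u = sin(3*w), dv = exp(w) dw: ∫ exp(w)*sin(3*w) dw = exp(w)*sin(3*w) − 3·I. Substituting back brings back I: I = 3*exp(w)*sin(3*w) + exp(w)*cos(3*w) − 9·I.
Solving for I: (1 + 9)·I equals the remaining terms, so I = (1/10)·(3*exp(w)*sin(3*w) + exp(w)*cos(3*w)).

3*exp(w)*sin(3*w)/10 + exp(w)*cos(3*w)/10 + C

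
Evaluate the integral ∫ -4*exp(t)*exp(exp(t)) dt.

Let u = exp(t), so du = (exp(t)) dt.
Rewriting, the integral becomes -4·∫ e^u du = -4·e^u.
Substituting back, u = exp(t).

-4*exp(exp(t)) + C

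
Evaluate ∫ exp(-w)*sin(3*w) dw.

-exp(-w)*sin(3*w)/10 - 3*exp(-w)*cos(3*w)/10 + C

Let I denote the integral. Integrate by parts with u = sin(3*w), dv = exp(-w) dw, so v = -exp(-w): I = -exp(-w)*sin(3*w) + 3·∫ exp(-w)*cos(3*w) dw.
Apply parts again with u = cos(3*w), dv = exp(-w) dw: ∫ exp(-w)*cos(3*w) dw = -exp(-w)*cos(3*w) − 3·I. Substituting back brings back I: I = -exp(-w)*sin(3*w) - 3*exp(-w)*cos(3*w) − 9·I.
Solving for I: (1 + 9)·I equals the remaining terms, so I = (1/10)·(-exp(-w)*sin(3*w) - 3*exp(-w)*cos(3*w)).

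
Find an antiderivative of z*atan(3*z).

z**2*atan(3*z)/2 - z/6 + atan(3*z)/18 + C

Use integration by parts with u = arctan(3*z), dv = z dz.
Then du = 3/(9*z**2 + 1) dz.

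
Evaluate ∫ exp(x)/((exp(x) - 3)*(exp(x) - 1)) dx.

log(exp(x) - 3)/2 - log(exp(x) - 1)/2 + C

Let u = e^x, du = e^x dx.
The integral becomes ∫ du/((u-1)(u-3)); decompose into partial fractions.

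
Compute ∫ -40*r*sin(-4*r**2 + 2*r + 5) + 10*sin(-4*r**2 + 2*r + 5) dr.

Let u = 4*r**2 - 2*r - 5, so du = (8*r - 2) dr.
Rewriting, the integral becomes 5·∫ sin(u) du = 5·-cos(u).
Substituting back, u = 4*r**2 - 2*r - 5.

-5*cos(-4*r**2 + 2*r + 5) + C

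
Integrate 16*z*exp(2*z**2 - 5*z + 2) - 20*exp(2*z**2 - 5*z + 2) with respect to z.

4*exp(2*z**2 - 5*z + 2) + C

Let u = 2*z**2 - 5*z + 2, so du = (4*z - 5) dz.
Rewriting, the integral becomes 4·∫ e^u du = 4·e^u.
Substituting back, u = 2*z**2 - 5*z + 2.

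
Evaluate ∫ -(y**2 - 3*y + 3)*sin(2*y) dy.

Use integration by parts with u = y**2 - 3*y + 3, dv = -sin(2*y) dy, so v = cos(2*y)/2.
Apply parts 2 times (tabular method): alternate signs, differentiate u down to 0, integrate dv up.

y**2*cos(2*y)/2 - y*sin(2*y)/2 - 3*y*cos(2*y)/2 + 3*sin(2*y)/4 + 5*cos(2*y)/4 + C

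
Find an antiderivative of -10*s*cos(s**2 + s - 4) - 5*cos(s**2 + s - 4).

-5*sin(s**2 + s - 4) + C

Let u = s**2 + s - 4, so du = (2*s + 1) ds.
Rewriting, the integral becomes -5·∫ cos(u) du = -5·sin(u).
Substituting back, u = s**2 + s - 4.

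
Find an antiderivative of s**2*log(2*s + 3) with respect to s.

s**3*log(2*s + 3)/3 - s**3/9 + s**2/4 - 3*s/4 + 9*log(2*s + 3)/8 + C

Use integration by parts with u = log(2*s + 3), dv = s**2 ds.
Then du = 2/(2*s + 3) ds and v = s**3/3.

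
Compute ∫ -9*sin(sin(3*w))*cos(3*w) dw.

3*cos(sin(3*w)) + C

Let u = sin(3*w), so du = (3*cos(3*w)) dw.
Rewriting, the integral becomes -3·∫ sin(u) du = -3·-cos(u).
Substituting back, u = sin(3*w).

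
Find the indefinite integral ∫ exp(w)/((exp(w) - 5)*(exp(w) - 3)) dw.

Let u = e^w, du = e^w dw.
The integral becomes ∫ du/((u-3)(u-5)); decompose into partial fractions.

log(exp(w) - 5)/2 - log(exp(w) - 3)/2 + C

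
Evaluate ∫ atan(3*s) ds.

s*atan(3*s) - log(9*s**2 + 1)/6 + C

Use integration by parts with u = arctan(3*s), dv = ds.
Then du = 3/(9*s**2 + 1) ds.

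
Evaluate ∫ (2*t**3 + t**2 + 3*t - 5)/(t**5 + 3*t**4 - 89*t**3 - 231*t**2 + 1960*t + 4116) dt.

Factor the denominator: (t - 7)*(t - 6)*(t + 2)*(t + 7)**2.
Partial-fraction decomposition: -3643/(63700*(t + 7)) + 51/(70*(t + 7)**2) - 23/(1800*(t + 2)) - 37/(104*(t - 6)) + 751/(1764*(t - 7)).
Integrate each term; A/(t−a) gives A·log|t−a|; A/(t−a)² gives −A/(t−a).

751*log(t - 7)/1764 - 37*log(t - 6)/104 - 23*log(t + 2)/1800 - 3643*log(t + 7)/63700 - 51/(70*t + 490) + C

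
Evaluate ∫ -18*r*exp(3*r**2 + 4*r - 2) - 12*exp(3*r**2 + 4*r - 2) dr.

Let u = 3*r**2 + 4*r - 2, so du = (6*r + 4) dr.
Rewriting, the integral becomes -3·∫ e^u du = -3·e^u.
Substituting back, u = 3*r**2 + 4*r - 2.

-3*exp(3*r**2 + 4*r - 2) + C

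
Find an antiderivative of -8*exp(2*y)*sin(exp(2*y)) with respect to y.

4*cos(exp(2*y)) + C

Let u = exp(2*y), so du = (2*exp(2*y)) dy.
Rewriting, the integral becomes -4·∫ sin(u) du = -4·-cos(u).
Substituting back, u = exp(2*y).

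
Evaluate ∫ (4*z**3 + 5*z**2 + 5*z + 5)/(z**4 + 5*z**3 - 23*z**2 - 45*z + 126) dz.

173*log(z - 3)/60 - 67*log(z - 2)/45 - 73*log(z + 3)/120 + 1157*log(z + 7)/360 + C

Factor the denominator: (z - 3)*(z - 2)*(z + 3)*(z + 7).
Partial-fraction decomposition: 1157/(360*(z + 7)) - 73/(120*(z + 3)) - 67/(45*(z - 2)) + 173/(60*(z - 3)).
Integrate each term: A/(z−a) contributes A·log|z−a|.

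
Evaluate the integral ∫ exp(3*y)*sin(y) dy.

3*exp(3*y)*sin(y)/10 - exp(3*y)*cos(y)/10 + C

Let I denote the integral. Integrate by parts with u = sin(y), dv = exp(3*y) dy, so v = exp(3*y)/3: I = exp(3*y)*sin(y)/3 − (1/3)·∫ exp(3*y)*cos(y) dy.
Apply parts again with u = cos(y), dv = exp(3*y) dy: ∫ exp(3*y)*cos(y) dy = exp(3*y)*cos(y)/3 + (1/3)·I. Substituting back brings back I: I = exp(3*y)*sin(y)/3 - exp(3*y)*cos(y)/9 − (1/9)·I.
Solving for I: (1 + 1/9)·I equals the remaining terms, so I = (9/10)·(exp(3*y)*sin(y)/3 - exp(3*y)*cos(y)/9).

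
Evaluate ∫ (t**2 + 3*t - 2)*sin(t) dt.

Use integration by parts with u = t**2 + 3*t - 2, dv = sin(t) dt, so v = -cos(t).
Apply parts 2 times (tabular method): alternate signs, differentiate u down to 0, integrate dv up.

-t**2*cos(t) + 2*t*sin(t) - 3*t*cos(t) + 3*sin(t) + 4*cos(t) + C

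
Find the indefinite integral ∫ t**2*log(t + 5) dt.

t**3*log(t + 5)/3 - t**3/9 + 5*t**2/6 - 25*t/3 + 125*log(t + 5)/3 + C

Use integration by parts with u = log(t + 5), dv = t**2 dt.
Then du = 1/(t + 5) dt and v = t**3/3.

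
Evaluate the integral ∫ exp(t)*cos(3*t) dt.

Let I denote the integral. Integrate by parts with u = cos(3*t), dv = exp(t) dt, so v = exp(t): I = exp(t)*cos(3*t) + 3·∫ exp(t)*sin(3*t) dt.
Apply parts again with u = sin(3*t), dv = exp(t) dt: ∫ exp(t)*sin(3*t) dt = exp(t)*sin(3*t) − 3·I. Substituting back brings back I: I = 3*exp(t)*sin(3*t) + exp(t)*cos(3*t) − 9·I.
Solving for I: (1 + 9)·I equals the remaining terms, so I = (1/10)·(3*exp(t)*sin(3*t) + exp(t)*cos(3*t)).

3*exp(t)*sin(3*t)/10 + exp(t)*cos(3*t)/10 + C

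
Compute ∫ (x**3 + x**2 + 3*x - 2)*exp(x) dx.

(x**3 - 2*x**2 + 7*x - 9)*exp(x) + C

Use integration by parts with u = x**3 + x**2 + 3*x - 2, dv = exp(x) dx, so v = exp(x).
Apply parts 3 times (tabular method): alternate signs, differentiate u down to 0, integrate dv up.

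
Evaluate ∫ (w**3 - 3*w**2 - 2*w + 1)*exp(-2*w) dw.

(-4*w**3 + 6*w**2 + 14*w + 3)*exp(-2*w)/8 + C

Use integration by parts with u = w**3 - 3*w**2 - 2*w + 1, dv = exp(-2*w) dw, so v = -exp(-2*w)/2.
Apply parts 3 times (tabular method): alternate signs, differentiate u down to 0, integrate dv up.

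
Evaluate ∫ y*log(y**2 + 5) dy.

y**2*log(y**2 + 5)/2 - y**2/2 + 5*log(y**2 + 5)/2 + C

Let u = y**2 + 5, so du = (2*y) dy.
The integral becomes (1/2)·∫ log(u) du; integrate by parts with u′=log(u), dv′=du.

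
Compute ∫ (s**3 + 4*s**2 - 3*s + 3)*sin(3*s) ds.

-s**3*cos(3*s)/3 + s**2*sin(3*s)/3 - 4*s**2*cos(3*s)/3 + 8*s*sin(3*s)/9 + 11*s*cos(3*s)/9 - 11*sin(3*s)/27 - 19*cos(3*s)/27 + C

Use integration by parts with u = s**3 + 4*s**2 - 3*s + 3, dv = sin(3*s) ds, so v = -cos(3*s)/3.
Apply parts 3 times (tabular method): alternate signs, differentiate u down to 0, integrate dv up.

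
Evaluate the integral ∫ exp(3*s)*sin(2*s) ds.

Let I denote the integral. Integrate by parts with u = sin(2*s), dv = exp(3*s) ds, so v = exp(3*s)/3: I = exp(3*s)*sin(2*s)/3 − (2/3)·∫ exp(3*s)*cos(2*s) ds.
Apply parts again with u = cos(2*s), dv = exp(3*s) ds: ∫ exp(3*s)*cos(2*s) ds = exp(3*s)*cos(2*s)/3 + (2/3)·I. Substituting back brings back I: I = exp(3*s)*sin(2*s)/3 - 2*exp(3*s)*cos(2*s)/9 − (4/9)·I.
Solving for I: (1 + 4/9)·I equals the remaining terms, so I = (9/13)·(exp(3*s)*sin(2*s)/3 - 2*exp(3*s)*cos(2*s)/9).

3*exp(3*s)*sin(2*s)/13 - 2*exp(3*s)*cos(2*s)/13 + C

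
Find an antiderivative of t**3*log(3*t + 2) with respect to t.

t**4*log(3*t + 2)/4 - t**4/16 + t**3/18 - t**2/18 + 2*t/27 - 4*log(3*t + 2)/81 + C

Use integration by parts with u = log(3*t + 2), dv = t**3 dt.
Then du = 3/(3*t + 2) dt and v = t**4/4.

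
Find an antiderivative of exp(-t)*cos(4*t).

Let I denote the integral. Integrate by parts with u = cos(4*t), dv = exp(-t) dt, so v = -exp(-t): I = -exp(-t)*cos(4*t) − 4·∫ exp(-t)*sin(4*t) dt.
Apply parts again with u = sin(4*t), dv = exp(-t) dt: ∫ exp(-t)*sin(4*t) dt = -exp(-t)*sin(4*t) + 4·I. Substituting back brings back I: I = 4*exp(-t)*sin(4*t) - exp(-t)*cos(4*t) − 16·I.
Solving for I: (1 + 16)·I equals the remaining terms, so I = (1/17)·(4*exp(-t)*sin(4*t) - exp(-t)*cos(4*t)).

4*exp(-t)*sin(4*t)/17 - exp(-t)*cos(4*t)/17 + C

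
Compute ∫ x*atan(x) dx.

Use integration by parts with u = arctan(x), dv = x dx.
Then du = 1/(x**2 + 1) dx.

x**2*atan(x)/2 - x/2 + atan(x)/2 + C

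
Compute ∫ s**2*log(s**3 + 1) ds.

Let u = s**3 + 1, so du = (3*s**2) ds.
The integral becomes (1/3)·∫ log(u) du; integrate by parts with u′=log(u), dv′=du.

s**3*log(s**3 + 1)/3 - s**3/3 + log(s**3 + 1)/3 + C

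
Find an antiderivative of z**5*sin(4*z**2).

Let u = z², du = 2z dz; rewrite as (1/2)∫ u^2·sin(4u) du.
Now integrate by parts 2 times.

-z**4*cos(4*z**2)/8 + z**2*sin(4*z**2)/16 + cos(4*z**2)/64 + C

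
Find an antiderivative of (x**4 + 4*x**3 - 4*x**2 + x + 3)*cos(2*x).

x**4*sin(2*x)/2 + 2*x**3*sin(2*x) + x**3*cos(2*x) - 7*x**2*sin(2*x)/2 + 3*x**2*cos(2*x) - 5*x*sin(2*x)/2 - 7*x*cos(2*x)/2 + 13*sin(2*x)/4 - 5*cos(2*x)/4 + C

Use integration by parts with u = x**4 + 4*x**3 - 4*x**2 + x + 3, dv = cos(2*x) dx, so v = sin(2*x)/2.
Apply parts 4 times (tabular method): alternate signs, differentiate u down to 0, integrate dv up.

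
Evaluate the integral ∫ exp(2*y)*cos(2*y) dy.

Let I denote the integral. Integrate by parts with u = cos(2*y), dv = exp(2*y) dy, so v = exp(2*y)/2: I = exp(2*y)*cos(2*y)/2 + ∫ exp(2*y)*sin(2*y) dy.
Apply parts again with u = sin(2*y), dv = exp(2*y) dy: ∫ exp(2*y)*sin(2*y) dy = exp(2*y)*sin(2*y)/2 − I. Substituting back brings back I: I = exp(2*y)*sin(2*y)/2 + exp(2*y)*cos(2*y)/2 − I.
Solving for I: (1 + 1)·I equals the remaining terms, so I = (1/2)·(exp(2*y)*sin(2*y)/2 + exp(2*y)*cos(2*y)/2).

exp(2*y)*sin(2*y)/4 + exp(2*y)*cos(2*y)/4 + C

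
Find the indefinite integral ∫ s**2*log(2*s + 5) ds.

s**3*log(2*s + 5)/3 - s**3/9 + 5*s**2/12 - 25*s/12 + 125*log(2*s + 5)/24 + C

Use integration by parts with u = log(2*s + 5), dv = s**2 ds.
Then du = 2/(2*s + 5) ds and v = s**3/3.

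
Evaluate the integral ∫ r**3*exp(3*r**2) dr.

Let u = r², du = 2r dr; rewrite as (1/2)∫ u^1·exp(3u) du.
Now integrate by parts 1 time.

(3*r**2 - 1)*exp(3*r**2)/18 + C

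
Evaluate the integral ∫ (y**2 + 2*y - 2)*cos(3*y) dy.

y**2*sin(3*y)/3 + 2*y*sin(3*y)/3 + 2*y*cos(3*y)/9 - 20*sin(3*y)/27 + 2*cos(3*y)/9 + C

Use integration by parts with u = y**2 + 2*y - 2, dv = cos(3*y) dy, so v = sin(3*y)/3.
Apply parts 2 times (tabular method): alternate signs, differentiate u down to 0, integrate dv up.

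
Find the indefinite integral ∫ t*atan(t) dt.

t**2*atan(t)/2 - t/2 + atan(t)/2 + C

Use integration by parts with u = arctan(t), dv = t dt.
Then du = 1/(t**2 + 1) dt.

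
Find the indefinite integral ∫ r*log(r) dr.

r**2*log(r)/2 - r**2/4 + C

Use integration by parts with u = log(r), dv = r dr.
Then du = 1/r dr and v = r**2/2.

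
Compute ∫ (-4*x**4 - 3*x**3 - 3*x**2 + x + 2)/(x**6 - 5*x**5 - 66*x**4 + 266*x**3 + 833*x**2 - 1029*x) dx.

Factor the denominator: x*(x - 7)**2*(x - 1)*(x + 3)*(x + 7).
Partial-fraction decomposition: 8727/(43904*(x + 7)) - 271/(4800*(x + 3)) - 7/(1152*(x - 1)) - 165829/(1234800*(x - 7)) - 10771/(5880*(x - 7)**2) - 2/(1029*x).
Integrate each term; A/(x−a) gives A·log|x−a|; A/(x−a)² gives −A/(x−a).

-2*log(x)/1029 - 165829*log(x - 7)/1234800 - 7*log(x - 1)/1152 - 271*log(x + 3)/4800 + 8727*log(x + 7)/43904 + 10771/(5880*x - 41160) + C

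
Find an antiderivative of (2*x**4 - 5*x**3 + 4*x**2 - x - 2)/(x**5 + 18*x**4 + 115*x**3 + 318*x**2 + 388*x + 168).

Factor the denominator: (x + 1)*(x + 2)**2*(x + 6)*(x + 7).
Partial-fraction decomposition: 3359/(75*(x + 7)) - 191/(4*(x + 6)) + 463/(100*(x + 2)) - 22/(5*(x + 2)**2) + 1/(3*(x + 1)).
Integrate each term; A/(x−a) gives A·log|x−a|; A/(x−a)² gives −A/(x−a).

log(x + 1)/3 + 463*log(x + 2)/100 - 191*log(x + 6)/4 + 3359*log(x + 7)/75 + 22/(5*x + 10) + C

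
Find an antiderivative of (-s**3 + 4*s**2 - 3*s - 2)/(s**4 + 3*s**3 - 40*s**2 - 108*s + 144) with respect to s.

Factor the denominator: (s - 6)*(s - 1)*(s + 4)*(s + 6).
Partial-fraction decomposition: -47/(21*(s + 6)) + 69/(50*(s + 4)) + 2/(175*(s - 1)) - 23/(150*(s - 6)).
Integrate each term: A/(s−a) contributes A·log|s−a|.

-23*log(s - 6)/150 + 2*log(s - 1)/175 + 69*log(s + 4)/50 - 47*log(s + 6)/21 + C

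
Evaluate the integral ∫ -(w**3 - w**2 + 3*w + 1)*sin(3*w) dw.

w**3*cos(3*w)/3 - w**2*sin(3*w)/3 - w**2*cos(3*w)/3 + 2*w*sin(3*w)/9 + 7*w*cos(3*w)/9 - 7*sin(3*w)/27 + 11*cos(3*w)/27 + C

Use integration by parts with u = w**3 - w**2 + 3*w + 1, dv = -sin(3*w) dw, so v = cos(3*w)/3.
Apply parts 3 times (tabular method): alternate signs, differentiate u down to 0, integrate dv up.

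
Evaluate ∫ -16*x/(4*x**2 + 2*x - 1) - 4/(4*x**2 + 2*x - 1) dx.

Let u = 4*x**2 + 2*x - 1, so du = (8*x + 2) dx.
Rewriting, the integral becomes -2·∫ 1/u du = -2·log(u).
Substituting back, u = 4*x**2 + 2*x - 1.

-2*log(4*x**2 + 2*x - 1) + C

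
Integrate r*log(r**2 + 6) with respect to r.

Let u = r**2 + 6, so du = (2*r) dr.
The integral becomes (1/2)·∫ log(u) du; integrate by parts with u′=log(u), dv′=du.

r**2*log(r**2 + 6)/2 - r**2/2 + 3*log(r**2 + 6) + C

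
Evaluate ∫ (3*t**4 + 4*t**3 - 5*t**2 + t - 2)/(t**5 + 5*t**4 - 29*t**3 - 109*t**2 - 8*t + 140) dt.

Factor the denominator: (t - 5)*(t - 1)*(t + 2)**2*(t + 7).
Partial-fraction decomposition: 1859/(800*(t + 7)) - 3067/(11025*(t + 2)) - 8/(105*(t + 2)**2) - 1/(288*(t - 1)) + 751/(784*(t - 5)).
Integrate each term; A/(t−a) gives A·log|t−a|; A/(t−a)² gives −A/(t−a).

751*log(t - 5)/784 - log(t - 1)/288 - 3067*log(t + 2)/11025 + 1859*log(t + 7)/800 + 8/(105*t + 210) + C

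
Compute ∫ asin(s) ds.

Use integration by parts with u = arcsin(s), dv = ds.
Then du = 1/sqrt(-s**2 + 1) ds.

s*asin(s) + sqrt(-s**2 + 1) + C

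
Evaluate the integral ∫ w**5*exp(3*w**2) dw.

Let u = w², du = 2w dw; rewrite as (1/2)∫ u^2·exp(3u) du.
Now integrate by parts 2 times.

(9*w**4 - 6*w**2 + 2)*exp(3*w**2)/54 + C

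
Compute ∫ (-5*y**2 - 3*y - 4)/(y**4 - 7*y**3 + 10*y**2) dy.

Factor the denominator: y**2*(y - 5)*(y - 2).
Partial-fraction decomposition: 5/(2*(y - 2)) - 48/(25*(y - 5)) - 29/(50*y) - 2/(5*y**2).
Integrate each term; A/(y−a) gives A·log|y−a|; A/(y−a)² gives −A/(y−a).

-29*log(y)/50 - 48*log(y - 5)/25 + 5*log(y - 2)/2 + 2/(5*y) + C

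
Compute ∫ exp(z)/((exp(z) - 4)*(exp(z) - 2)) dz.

log(exp(z) - 4)/2 - log(exp(z) - 2)/2 + C

Let u = e^z, du = e^z dz.
The integral becomes ∫ du/((u-4)(u-2)); decompose into partial fractions.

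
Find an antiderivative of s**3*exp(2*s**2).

(2*s**2 - 1)*exp(2*s**2)/8 + C

Let u = s², du = 2s ds; rewrite as (1/2)∫ u^1·exp(2u) du.
Now integrate by parts 1 time.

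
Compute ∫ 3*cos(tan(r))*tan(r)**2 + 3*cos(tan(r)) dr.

Let u = tan(r), so du = (tan(r)**2 + 1) dr.
Rewriting, the integral becomes 3·∫ cos(u) du = 3·sin(u).
Substituting back, u = tan(r).

3*sin(tan(r)) + C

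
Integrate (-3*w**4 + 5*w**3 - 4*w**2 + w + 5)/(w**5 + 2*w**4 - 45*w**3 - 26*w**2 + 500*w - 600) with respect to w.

-134*log(w - 5)/99 + 8755*log(w - 2)/28224 + 260*log(w + 5)/49 - 5113*log(w + 6)/704 - 17/(168*w - 336) + C

Factor the denominator: (w - 5)*(w - 2)**2*(w + 5)*(w + 6).
Partial-fraction decomposition: -5113/(704*(w + 6)) + 260/(49*(w + 5)) + 8755/(28224*(w - 2)) + 17/(168*(w - 2)**2) - 134/(99*(w - 5)).
Integrate each term; A/(w−a) gives A·log|w−a|; A/(w−a)² gives −A/(w−a).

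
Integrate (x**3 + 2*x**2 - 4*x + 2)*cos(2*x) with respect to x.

Use integration by parts with u = x**3 + 2*x**2 - 4*x + 2, dv = cos(2*x) dx, so v = sin(2*x)/2.
Apply parts 3 times (tabular method): alternate signs, differentiate u down to 0, integrate dv up.

x**3*sin(2*x)/2 + x**2*sin(2*x) + 3*x**2*cos(2*x)/4 - 11*x*sin(2*x)/4 + x*cos(2*x) + sin(2*x)/2 - 11*cos(2*x)/8 + C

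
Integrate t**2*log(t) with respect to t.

t**3*log(t)/3 - t**3/9 + C

Use integration by parts with u = log(t), dv = t**2 dt.
Then du = 1/t dt and v = t**3/3.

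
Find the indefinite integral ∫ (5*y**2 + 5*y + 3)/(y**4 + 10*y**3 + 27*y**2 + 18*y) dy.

log(y)/6 - 3*log(y + 1)/10 + 11*log(y + 3)/6 - 17*log(y + 6)/10 + C

Factor the denominator: y*(y + 1)*(y + 3)*(y + 6).
Partial-fraction decomposition: -17/(10*(y + 6)) + 11/(6*(y + 3)) - 3/(10*(y + 1)) + 1/(6*y).
Integrate each term: A/(y−a) contributes A·log|y−a|.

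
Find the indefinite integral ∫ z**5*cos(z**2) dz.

z**4*sin(z**2)/2 + z**2*cos(z**2) - sin(z**2) + C

Let u = z², du = 2z dz; rewrite as (1/2)∫ u^2·cos(1u) du.
Now integrate by parts 2 times.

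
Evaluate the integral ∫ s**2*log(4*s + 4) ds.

s**3*log(4*s + 4)/3 - s**3/9 + s**2/6 - s/3 + log(s + 1)/3 + C

Use integration by parts with u = log(4*s + 4), dv = s**2 ds.
Then du = 4/(4*s + 4) ds and v = s**3/3.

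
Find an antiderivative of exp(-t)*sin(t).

Let I denote the integral. Integrate by parts with u = sin(t), dv = exp(-t) dt, so v = -exp(-t): I = -exp(-t)*sin(t) + ∫ exp(-t)*cos(t) dt.
Apply parts again with u = cos(t), dv = exp(-t) dt: ∫ exp(-t)*cos(t) dt = -exp(-t)*cos(t) − I. Substituting back brings back I: I = -exp(-t)*sin(t) - exp(-t)*cos(t) − I.
Solving for I: (1 + 1)·I equals the remaining terms, so I = (1/2)·(-exp(-t)*sin(t) - exp(-t)*cos(t)).

-exp(-t)*sin(t)/2 - exp(-t)*cos(t)/2 + C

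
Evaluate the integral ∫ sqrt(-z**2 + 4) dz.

z*sqrt(-z**2 + 4)/2 + 2*asin(z/2) + C

Substitute z = 2·sin(θ), so dz = 2·cos(θ) dθ and the radical becomes sqrt(-z**2 + 4) = 2·cos(θ) by the Pythagorean identity.
Integrate the resulting trig expression in θ, then back-substitute θ = asin(z/2), sin(θ) = z/2, cos(θ) = sqrt(-z**2 + 4)/2 (absorbing any constant into C).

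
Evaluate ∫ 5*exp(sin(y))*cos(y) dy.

Let u = sin(y), so du = (cos(y)) dy.
Rewriting, the integral becomes 5·∫ e^u du = 5·e^u.
Substituting back, u = sin(y).

5*exp(sin(y)) + C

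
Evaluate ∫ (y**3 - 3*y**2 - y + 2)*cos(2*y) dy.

Use integration by parts with u = y**3 - 3*y**2 - y + 2, dv = cos(2*y) dy, so v = sin(2*y)/2.
Apply parts 3 times (tabular method): alternate signs, differentiate u down to 0, integrate dv up.

y**3*sin(2*y)/2 - 3*y**2*sin(2*y)/2 + 3*y**2*cos(2*y)/4 - 5*y*sin(2*y)/4 - 3*y*cos(2*y)/2 + 7*sin(2*y)/4 - 5*cos(2*y)/8 + C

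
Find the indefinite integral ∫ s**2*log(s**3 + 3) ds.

s**3*log(s**3 + 3)/3 - s**3/3 + log(s**3 + 3) + C

Let u = s**3 + 3, so du = (3*s**2) ds.
The integral becomes (1/3)·∫ log(u) du; integrate by parts with u′=log(u), dv′=du.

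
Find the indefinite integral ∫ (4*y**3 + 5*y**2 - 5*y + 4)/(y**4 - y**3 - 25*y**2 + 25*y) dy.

4*log(y)/25 + 151*log(y - 5)/50 - log(y - 1)/3 + 173*log(y + 5)/150 + C

Factor the denominator: y*(y - 5)*(y - 1)*(y + 5).
Partial-fraction decomposition: 173/(150*(y + 5)) - 1/(3*(y - 1)) + 151/(50*(y - 5)) + 4/(25*y).
Integrate each term: A/(y−a) contributes A·log|y−a|.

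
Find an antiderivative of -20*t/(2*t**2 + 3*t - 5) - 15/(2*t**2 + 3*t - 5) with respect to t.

Let u = 2*t**2 + 3*t - 5, so du = (4*t + 3) dt.
Rewriting, the integral becomes -5·∫ 1/u du = -5·log(u).
Substituting back, u = 2*t**2 + 3*t - 5.

-5*log(2*t**2 + 3*t - 5) + C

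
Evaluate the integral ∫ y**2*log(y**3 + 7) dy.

Let u = y**3 + 7, so du = (3*y**2) dy.
The integral becomes (1/3)·∫ log(u) du; integrate by parts with u′=log(u), dv′=du.

y**3*log(y**3 + 7)/3 - y**3/3 + 7*log(y**3 + 7)/3 + C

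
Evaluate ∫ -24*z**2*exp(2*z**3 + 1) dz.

Let u = 2*z**3 + 1, so du = (6*z**2) dz.
Rewriting, the integral becomes -4·∫ e^u du = -4·e^u.
Substituting back, u = 2*z**3 + 1.

-4*exp(2*z**3 + 1) + C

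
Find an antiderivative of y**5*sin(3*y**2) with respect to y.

Let u = y², du = 2y dy; rewrite as (1/2)∫ u^2·sin(3u) du.
Now integrate by parts 2 times.

-y**4*cos(3*y**2)/6 + y**2*sin(3*y**2)/9 + cos(3*y**2)/27 + C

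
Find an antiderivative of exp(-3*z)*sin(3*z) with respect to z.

-exp(-3*z)*sin(3*z)/6 - exp(-3*z)*cos(3*z)/6 + C

Let I denote the integral. Integrate by parts with u = sin(3*z), dv = exp(-3*z) dz, so v = -exp(-3*z)/3: I = -exp(-3*z)*sin(3*z)/3 + ∫ exp(-3*z)*cos(3*z) dz.
Apply parts again with u = cos(3*z), dv = exp(-3*z) dz: ∫ exp(-3*z)*cos(3*z) dz = -exp(-3*z)*cos(3*z)/3 − I. Substituting back brings back I: I = -exp(-3*z)*sin(3*z)/3 - exp(-3*z)*cos(3*z)/3 − I.
Solving for I: (1 + 1)·I equals the remaining terms, so I = (1/2)·(-exp(-3*z)*sin(3*z)/3 - exp(-3*z)*cos(3*z)/3).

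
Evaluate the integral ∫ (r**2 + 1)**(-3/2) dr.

Substitute r = tan(θ), so dr = sec(θ)^2 dθ and the radical becomes sqrt(r**2 + 1) = sec(θ) by the Pythagorean identity.
Integrate the resulting trig expression in θ, then back-substitute tan(θ) = r, sec(θ) = sqrt(r**2 + 1) (absorbing any constant into C).

r/sqrt(r**2 + 1) + C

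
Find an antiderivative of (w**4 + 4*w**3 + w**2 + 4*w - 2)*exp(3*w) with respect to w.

Use integration by parts with u = w**4 + 4*w**3 + w**2 + 4*w - 2, dv = exp(3*w) dw, so v = exp(3*w)/3.
Apply parts 4 times (tabular method): alternate signs, differentiate u down to 0, integrate dv up.

(27*w**4 + 72*w**3 - 45*w**2 + 138*w - 100)*exp(3*w)/81 + C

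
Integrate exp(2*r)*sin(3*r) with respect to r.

2*exp(2*r)*sin(3*r)/13 - 3*exp(2*r)*cos(3*r)/13 + C

Let I denote the integral. Integrate by parts with u = sin(3*r), dv = exp(2*r) dr, so v = exp(2*r)/2: I = exp(2*r)*sin(3*r)/2 − (3/2)·∫ exp(2*r)*cos(3*r) dr.
Apply parts again with u = cos(3*r), dv = exp(2*r) dr: ∫ exp(2*r)*cos(3*r) dr = exp(2*r)*cos(3*r)/2 + (3/2)·I. Substituting back brings back I: I = exp(2*r)*sin(3*r)/2 - 3*exp(2*r)*cos(3*r)/4 − (9/4)·I.
Solving for I: (1 + 9/4)·I equals the remaining terms, so I = (4/13)·(exp(2*r)*sin(3*r)/2 - 3*exp(2*r)*cos(3*r)/4).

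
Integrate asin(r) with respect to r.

r*asin(r) + sqrt(-r**2 + 1) + C

Use integration by parts with u = arcsin(r), dv = dr.
Then du = 1/sqrt(-r**2 + 1) dr.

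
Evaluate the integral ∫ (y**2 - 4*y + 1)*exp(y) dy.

(y**2 - 6*y + 7)*exp(y) + C

Use integration by parts with u = y**2 - 4*y + 1, dv = exp(y) dy, so v = exp(y).
Apply parts 2 times (tabular method): alternate signs, differentiate u down to 0, integrate dv up.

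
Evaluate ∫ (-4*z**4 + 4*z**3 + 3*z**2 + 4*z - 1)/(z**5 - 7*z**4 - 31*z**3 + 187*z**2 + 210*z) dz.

Factor the denominator: z*(z - 7)*(z - 6)*(z + 1)*(z + 5).
Partial-fraction decomposition: -491/(440*(z + 5)) + 5/(112*(z + 1)) + 4189/(462*(z - 6)) - 1343/(112*(z - 7)) - 1/(210*z).
Integrate each term: A/(z−a) contributes A·log|z−a|.

-log(z)/210 - 1343*log(z - 7)/112 + 4189*log(z - 6)/462 + 5*log(z + 1)/112 - 491*log(z + 5)/440 + C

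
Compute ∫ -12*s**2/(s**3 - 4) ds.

-4*log(s**3 - 4) + C

Let u = s**3 - 4, so du = (3*s**2) ds.
Rewriting, the integral becomes -4·∫ 1/u du = -4·log(u).
Substituting back, u = s**3 - 4.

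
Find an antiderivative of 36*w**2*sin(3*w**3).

-4*cos(3*w**3) + C

Let u = 3*w**3, so du = (9*w**2) dw.
Rewriting, the integral becomes 4·∫ sin(u) du = 4·-cos(u).
Substituting back, u = 3*w**3.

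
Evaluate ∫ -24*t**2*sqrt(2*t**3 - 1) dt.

Let u = 2*t**3 - 1, so du = (6*t**2) dt.
Rewriting, the integral becomes -4·∫ √u du = -4·(2/3)u^(3/2).
Substituting back, u = 2*t**3 - 1.

-8*(2*t**3 - 1)**(3/2)/3 + C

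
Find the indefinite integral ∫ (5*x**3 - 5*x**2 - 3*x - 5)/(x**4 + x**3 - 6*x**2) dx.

23*log(x)/36 + 9*log(x - 2)/20 + 176*log(x + 3)/45 - 5/(6*x) + C

Factor the denominator: x**2*(x - 2)*(x + 3).
Partial-fraction decomposition: 176/(45*(x + 3)) + 9/(20*(x - 2)) + 23/(36*x) + 5/(6*x**2).
Integrate each term; A/(x−a) gives A·log|x−a|; A/(x−a)² gives −A/(x−a).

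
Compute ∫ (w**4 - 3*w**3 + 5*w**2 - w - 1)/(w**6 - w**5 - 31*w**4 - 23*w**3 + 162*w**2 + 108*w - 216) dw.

821*log(w - 6)/12960 - 9*log(w - 2)/400 + log(w - 1)/240 - 61*log(w + 2)/96 + 19129*log(w + 3)/32400 - 209/(180*w + 540) + C

Factor the denominator: (w - 6)*(w - 2)*(w - 1)*(w + 2)*(w + 3)**2.
Partial-fraction decomposition: 19129/(32400*(w + 3)) + 209/(180*(w + 3)**2) - 61/(96*(w + 2)) + 1/(240*(w - 1)) - 9/(400*(w - 2)) + 821/(12960*(w - 6)).
Integrate each term; A/(w−a) gives A·log|w−a|; A/(w−a)² gives −A/(w−a).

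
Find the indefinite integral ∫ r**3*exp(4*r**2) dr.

(4*r**2 - 1)*exp(4*r**2)/32 + C

Let u = r², du = 2r dr; rewrite as (1/2)∫ u^1·exp(4u) du.
Now integrate by parts 1 time.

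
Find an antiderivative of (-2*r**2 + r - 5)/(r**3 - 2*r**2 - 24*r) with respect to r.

5*log(r)/24 - 71*log(r - 6)/60 - 41*log(r + 4)/40 + C

Factor the denominator: r*(r - 6)*(r + 4).
Partial-fraction decomposition: -41/(40*(r + 4)) - 71/(60*(r - 6)) + 5/(24*r).
Integrate each term: A/(r−a) contributes A·log|r−a|.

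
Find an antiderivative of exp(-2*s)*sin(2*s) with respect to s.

Let I denote the integral. Integrate by parts with u = sin(2*s), dv = exp(-2*s) ds, so v = -exp(-2*s)/2: I = -exp(-2*s)*sin(2*s)/2 + ∫ exp(-2*s)*cos(2*s) ds.
Apply parts again with u = cos(2*s), dv = exp(-2*s) ds: ∫ exp(-2*s)*cos(2*s) ds = -exp(-2*s)*cos(2*s)/2 − I. Substituting back brings back I: I = -exp(-2*s)*sin(2*s)/2 - exp(-2*s)*cos(2*s)/2 − I.
Solving for I: (1 + 1)·I equals the remaining terms, so I = (1/2)·(-exp(-2*s)*sin(2*s)/2 - exp(-2*s)*cos(2*s)/2).

-exp(-2*s)*sin(2*s)/4 - exp(-2*s)*cos(2*s)/4 + C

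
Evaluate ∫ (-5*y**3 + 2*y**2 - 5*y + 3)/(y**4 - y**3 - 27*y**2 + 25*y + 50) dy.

-199*log(y - 5)/60 + 13*log(y - 2)/21 + 5*log(y + 1)/24 - 703*log(y + 5)/280 + C

Factor the denominator: (y - 5)*(y - 2)*(y + 1)*(y + 5).
Partial-fraction decomposition: -703/(280*(y + 5)) + 5/(24*(y + 1)) + 13/(21*(y - 2)) - 199/(60*(y - 5)).
Integrate each term: A/(y−a) contributes A·log|y−a|.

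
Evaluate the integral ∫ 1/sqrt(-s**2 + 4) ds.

Substitute s = 2·sin(θ), so ds = 2·cos(θ) dθ and the radical becomes sqrt(-s**2 + 4) = 2·cos(θ) by the Pythagorean identity.
Integrate the resulting trig expression in θ, then back-substitute θ = asin(s/2), sin(θ) = s/2, cos(θ) = sqrt(-s**2 + 4)/2 (absorbing any constant into C).

asin(s/2) + C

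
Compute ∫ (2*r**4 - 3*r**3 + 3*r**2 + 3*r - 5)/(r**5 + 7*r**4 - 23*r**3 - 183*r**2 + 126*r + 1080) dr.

25*log(r - 4)/42 - 7*log(r - 3)/27 + 64*log(r + 3)/63 - 35*log(r + 5)/3 + 665*log(r + 6)/54 + C

Factor the denominator: (r - 4)*(r - 3)*(r + 3)*(r + 5)*(r + 6).
Partial-fraction decomposition: 665/(54*(r + 6)) - 35/(3*(r + 5)) + 64/(63*(r + 3)) - 7/(27*(r - 3)) + 25/(42*(r - 4)).
Integrate each term: A/(r−a) contributes A·log|r−a|.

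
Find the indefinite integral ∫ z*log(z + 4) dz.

Use integration by parts with u = log(z + 4), dv = z dz.
Then du = 1/(z + 4) dz and v = z**2/2.

z**2*log(z + 4)/2 - z**2/4 + 2*z - 8*log(z + 4) + C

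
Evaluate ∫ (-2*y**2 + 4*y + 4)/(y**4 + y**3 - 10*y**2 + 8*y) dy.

log(y)/2 + log(y - 2)/3 - 6*log(y - 1)/5 + 11*log(y + 4)/30 + C

Factor the denominator: y*(y - 2)*(y - 1)*(y + 4).
Partial-fraction decomposition: 11/(30*(y + 4)) - 6/(5*(y - 1)) + 1/(3*(y - 2)) + 1/(2*y).
Integrate each term: A/(y−a) contributes A·log|y−a|.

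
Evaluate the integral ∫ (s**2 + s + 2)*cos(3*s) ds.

Use integration by parts with u = s**2 + s + 2, dv = cos(3*s) ds, so v = sin(3*s)/3.
Apply parts 2 times (tabular method): alternate signs, differentiate u down to 0, integrate dv up.

s**2*sin(3*s)/3 + s*sin(3*s)/3 + 2*s*cos(3*s)/9 + 16*sin(3*s)/27 + cos(3*s)/9 + C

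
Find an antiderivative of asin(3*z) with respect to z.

z*asin(3*z) + sqrt(-9*z**2 + 1)/3 + C

Use integration by parts with u = arcsin(3*z), dv = dz.
Then du = 3/sqrt(-9*z**2 + 1) dz.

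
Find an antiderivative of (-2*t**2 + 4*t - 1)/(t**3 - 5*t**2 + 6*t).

Factor the denominator: t*(t - 3)*(t - 2).
Partial-fraction decomposition: 1/(2*(t - 2)) - 7/(3*(t - 3)) - 1/(6*t).
Integrate each term: A/(t−a) contributes A·log|t−a|.

-log(t)/6 - 7*log(t - 3)/3 + log(t - 2)/2 + C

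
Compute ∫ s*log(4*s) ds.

s**2*(log(s) + 2*log(2))/2 - s**2/4 + C

Use integration by parts with u = log(4*s), dv = s ds.
Then du = 1/s ds and v = s**2/2.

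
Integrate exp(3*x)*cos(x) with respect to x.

exp(3*x)*sin(x)/10 + 3*exp(3*x)*cos(x)/10 + C

Let I denote the integral. Integrate by parts with u = cos(x), dv = exp(3*x) dx, so v = exp(3*x)/3: I = exp(3*x)*cos(x)/3 + (1/3)·∫ exp(3*x)*sin(x) dx.
Apply parts again with u = sin(x), dv = exp(3*x) dx: ∫ exp(3*x)*sin(x) dx = exp(3*x)*sin(x)/3 − (1/3)·I. Substituting back brings back I: I = exp(3*x)*sin(x)/9 + exp(3*x)*cos(x)/3 − (1/9)·I.
Solving for I: (1 + 1/9)·I equals the remaining terms, so I = (9/10)·(exp(3*x)*sin(x)/9 + exp(3*x)*cos(x)/3).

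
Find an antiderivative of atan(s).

s*atan(s) - log(s**2 + 1)/2 + C

Use integration by parts with u = arctan(s), dv = ds.
Then du = 1/(s**2 + 1) ds.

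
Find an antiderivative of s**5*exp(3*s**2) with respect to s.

(9*s**4 - 6*s**2 + 2)*exp(3*s**2)/54 + C

Let u = s², du = 2s ds; rewrite as (1/2)∫ u^2·exp(3u) du.
Now integrate by parts 2 times.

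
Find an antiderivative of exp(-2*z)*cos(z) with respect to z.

exp(-2*z)*sin(z)/5 - 2*exp(-2*z)*cos(z)/5 + C

Let I denote the integral. Integrate by parts with u = cos(z), dv = exp(-2*z) dz, so v = -exp(-2*z)/2: I = -exp(-2*z)*cos(z)/2 − (1/2)·∫ exp(-2*z)*sin(z) dz.
Apply parts again with u = sin(z), dv = exp(-2*z) dz: ∫ exp(-2*z)*sin(z) dz = -exp(-2*z)*sin(z)/2 + (1/2)·I. Substituting back brings back I: I = exp(-2*z)*sin(z)/4 - exp(-2*z)*cos(z)/2 − (1/4)·I.
Solving for I: (1 + 1/4)·I equals the remaining terms, so I = (4/5)·(exp(-2*z)*sin(z)/4 - exp(-2*z)*cos(z)/2).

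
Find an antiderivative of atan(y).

Use integration by parts with u = arctan(y), dv = dy.
Then du = 1/(y**2 + 1) dy.

y*atan(y) - log(y**2 + 1)/2 + C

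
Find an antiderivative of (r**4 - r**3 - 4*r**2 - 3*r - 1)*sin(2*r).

-r**4*cos(2*r)/2 + r**3*sin(2*r) + r**3*cos(2*r)/2 - 3*r**2*sin(2*r)/4 + 7*r**2*cos(2*r)/2 - 7*r*sin(2*r)/2 + 3*r*cos(2*r)/4 - 3*sin(2*r)/8 - 5*cos(2*r)/4 + C

Use integration by parts with u = r**4 - r**3 - 4*r**2 - 3*r - 1, dv = sin(2*r) dr, so v = -cos(2*r)/2.
Apply parts 4 times (tabular method): alternate signs, differentiate u down to 0, integrate dv up.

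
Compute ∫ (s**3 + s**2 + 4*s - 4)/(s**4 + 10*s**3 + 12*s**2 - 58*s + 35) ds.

101*log(s - 1)/576 - 31*log(s + 5)/18 + 163*log(s + 7)/64 - 1/(24*s - 24) + C

Factor the denominator: (s - 1)**2*(s + 5)*(s + 7).
Partial-fraction decomposition: 163/(64*(s + 7)) - 31/(18*(s + 5)) + 101/(576*(s - 1)) + 1/(24*(s - 1)**2).
Integrate each term; A/(s−a) gives A·log|s−a|; A/(s−a)² gives −A/(s−a).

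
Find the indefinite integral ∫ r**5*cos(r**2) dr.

r**4*sin(r**2)/2 + r**2*cos(r**2) - sin(r**2) + C

Let u = r², du = 2r dr; rewrite as (1/2)∫ u^2·cos(1u) du.
Now integrate by parts 2 times.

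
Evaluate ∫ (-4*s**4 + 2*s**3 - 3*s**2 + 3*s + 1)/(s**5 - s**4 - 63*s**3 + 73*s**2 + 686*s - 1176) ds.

-9043*log(s - 7)/3080 + 41*log(s - 3)/40 - 53*log(s - 2)/270 + 173*log(s + 4)/198 - 10457*log(s + 7)/3780 + C

Factor the denominator: (s - 7)*(s - 3)*(s - 2)*(s + 4)*(s + 7).
Partial-fraction decomposition: -10457/(3780*(s + 7)) + 173/(198*(s + 4)) - 53/(270*(s - 2)) + 41/(40*(s - 3)) - 9043/(3080*(s - 7)).
Integrate each term: A/(s−a) contributes A·log|s−a|.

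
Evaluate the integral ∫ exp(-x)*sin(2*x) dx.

-exp(-x)*sin(2*x)/5 - 2*exp(-x)*cos(2*x)/5 + C

Let I denote the integral. Integrate by parts with u = sin(2*x), dv = exp(-x) dx, so v = -exp(-x): I = -exp(-x)*sin(2*x) + 2·∫ exp(-x)*cos(2*x) dx.
Apply parts again with u = cos(2*x), dv = exp(-x) dx: ∫ exp(-x)*cos(2*x) dx = -exp(-x)*cos(2*x) − 2·I. Substituting back brings back I: I = -exp(-x)*sin(2*x) - 2*exp(-x)*cos(2*x) − 4·I.
Solving for I: (1 + 4)·I equals the remaining terms, so I = (1/5)·(-exp(-x)*sin(2*x) - 2*exp(-x)*cos(2*x)).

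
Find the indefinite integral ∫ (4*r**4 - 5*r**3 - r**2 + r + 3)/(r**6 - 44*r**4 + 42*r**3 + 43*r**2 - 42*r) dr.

-log(r)/14 + 1359*log(r - 6)/4550 + 57*log(r - 1)/1600 + 5*log(r + 1)/84 - 5633*log(r + 7)/17472 + 1/(40*r - 40) + C

Factor the denominator: r*(r - 6)*(r - 1)**2*(r + 1)*(r + 7).
Partial-fraction decomposition: -5633/(17472*(r + 7)) + 5/(84*(r + 1)) + 57/(1600*(r - 1)) - 1/(40*(r - 1)**2) + 1359/(4550*(r - 6)) - 1/(14*r).
Integrate each term; A/(r−a) gives A·log|r−a|; A/(r−a)² gives −A/(r−a).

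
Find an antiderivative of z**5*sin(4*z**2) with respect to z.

-z**4*cos(4*z**2)/8 + z**2*sin(4*z**2)/16 + cos(4*z**2)/64 + C

Let u = z², du = 2z dz; rewrite as (1/2)∫ u^2·sin(4u) du.
Now integrate by parts 2 times.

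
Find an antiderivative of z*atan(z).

z**2*atan(z)/2 - z/2 + atan(z)/2 + C

Use integration by parts with u = arctan(z), dv = z dz.
Then du = 1/(z**2 + 1) dz.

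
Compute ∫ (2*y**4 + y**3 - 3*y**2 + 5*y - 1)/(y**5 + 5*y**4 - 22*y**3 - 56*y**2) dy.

-151*log(y)/1568 + 547*log(y - 4)/1056 - log(y + 2)/120 + 4276*log(y + 7)/2695 - 1/(56*y) + C

Factor the denominator: y**2*(y - 4)*(y + 2)*(y + 7).
Partial-fraction decomposition: 4276/(2695*(y + 7)) - 1/(120*(y + 2)) + 547/(1056*(y - 4)) - 151/(1568*y) + 1/(56*y**2).
Integrate each term; A/(y−a) gives A·log|y−a|; A/(y−a)² gives −A/(y−a).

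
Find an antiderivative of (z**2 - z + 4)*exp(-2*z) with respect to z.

(-z**2 - 4)*exp(-2*z)/2 + C

Use integration by parts with u = z**2 - z + 4, dv = exp(-2*z) dz, so v = -exp(-2*z)/2.
Apply parts 2 times (tabular method): alternate signs, differentiate u down to 0, integrate dv up.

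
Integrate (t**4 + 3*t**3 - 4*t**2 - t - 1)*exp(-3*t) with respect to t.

Use integration by parts with u = t**4 + 3*t**3 - 4*t**2 - t - 1, dv = exp(-3*t) dt, so v = -exp(-3*t)/3.
Apply parts 4 times (tabular method): alternate signs, differentiate u down to 0, integrate dv up.

(-27*t**4 - 117*t**3 - 9*t**2 + 21*t + 34)*exp(-3*t)/81 + C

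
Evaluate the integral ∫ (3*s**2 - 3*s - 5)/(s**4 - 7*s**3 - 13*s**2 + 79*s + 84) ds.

121*log(s - 7)/240 - 31*log(s - 4)/105 + log(s + 1)/80 - 31*log(s + 3)/140 + C

Factor the denominator: (s - 7)*(s - 4)*(s + 1)*(s + 3).
Partial-fraction decomposition: -31/(140*(s + 3)) + 1/(80*(s + 1)) - 31/(105*(s - 4)) + 121/(240*(s - 7)).
Integrate each term: A/(s−a) contributes A·log|s−a|.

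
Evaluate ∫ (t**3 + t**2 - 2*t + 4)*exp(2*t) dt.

Use integration by parts with u = t**3 + t**2 - 2*t + 4, dv = exp(2*t) dt, so v = exp(2*t)/2.
Apply parts 3 times (tabular method): alternate signs, differentiate u down to 0, integrate dv up.

(4*t**3 - 2*t**2 - 6*t + 19)*exp(2*t)/8 + C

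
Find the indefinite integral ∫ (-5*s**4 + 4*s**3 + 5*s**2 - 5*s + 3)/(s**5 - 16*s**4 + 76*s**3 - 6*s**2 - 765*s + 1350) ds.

-607*log(s - 6)/3 + 12403*log(s - 5)/64 + 11*log(s - 3)/3 - 25*log(s + 3)/192 - 1261/(8*s - 40) + C

Factor the denominator: (s - 6)*(s - 5)**2*(s - 3)*(s + 3).
Partial-fraction decomposition: -25/(192*(s + 3)) + 11/(3*(s - 3)) + 12403/(64*(s - 5)) + 1261/(8*(s - 5)**2) - 607/(3*(s - 6)).
Integrate each term; A/(s−a) gives A·log|s−a|; A/(s−a)² gives −A/(s−a).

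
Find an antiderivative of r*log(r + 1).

r**2*log(r + 1)/2 - r**2/4 + r/2 - log(r + 1)/2 + C

Use integration by parts with u = log(r + 1), dv = r dr.
Then du = 1/(r + 1) dr and v = r**2/2.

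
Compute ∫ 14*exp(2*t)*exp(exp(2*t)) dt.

7*exp(exp(2*t)) + C

Let u = exp(2*t), so du = (2*exp(2*t)) dt.
Rewriting, the integral becomes 7·∫ e^u du = 7·e^u.
Substituting back, u = exp(2*t).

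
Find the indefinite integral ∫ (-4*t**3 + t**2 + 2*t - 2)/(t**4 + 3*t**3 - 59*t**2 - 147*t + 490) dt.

-437*log(t - 7)/280 + 26*log(t - 2)/315 + 171*log(t + 5)/56 - 1405*log(t + 7)/252 + C

Factor the denominator: (t - 7)*(t - 2)*(t + 5)*(t + 7).
Partial-fraction decomposition: -1405/(252*(t + 7)) + 171/(56*(t + 5)) + 26/(315*(t - 2)) - 437/(280*(t - 7)).
Integrate each term: A/(t−a) contributes A·log|t−a|.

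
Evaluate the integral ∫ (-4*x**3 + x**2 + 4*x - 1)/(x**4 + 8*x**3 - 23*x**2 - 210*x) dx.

log(x)/210 - 38*log(x - 5)/55 + 875*log(x + 6)/66 - 116*log(x + 7)/7 + C

Factor the denominator: x*(x - 5)*(x + 6)*(x + 7).
Partial-fraction decomposition: -116/(7*(x + 7)) + 875/(66*(x + 6)) - 38/(55*(x - 5)) + 1/(210*x).
Integrate each term: A/(x−a) contributes A·log|x−a|.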